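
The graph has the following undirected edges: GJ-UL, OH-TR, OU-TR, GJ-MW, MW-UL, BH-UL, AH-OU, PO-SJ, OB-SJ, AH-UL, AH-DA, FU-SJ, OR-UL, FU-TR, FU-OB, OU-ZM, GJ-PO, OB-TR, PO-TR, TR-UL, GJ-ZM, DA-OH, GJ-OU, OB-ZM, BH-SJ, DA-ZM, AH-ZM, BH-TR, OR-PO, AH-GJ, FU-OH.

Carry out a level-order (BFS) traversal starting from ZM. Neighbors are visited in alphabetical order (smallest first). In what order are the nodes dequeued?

ZM → AH → DA → GJ → OB → OU → UL → OH → MW → PO → FU → SJ → TR → BH → OR

Visit ZM; enqueue AH, DA, GJ, OB, OU → queue [AH, DA, GJ, OB, OU]
Visit AH; enqueue UL → queue [DA, GJ, OB, OU, UL]
Visit DA; enqueue OH → queue [GJ, OB, OU, UL, OH]
Visit GJ; enqueue MW, PO → queue [OB, OU, UL, OH, MW, PO]
Visit OB; enqueue FU, SJ, TR → queue [OU, UL, OH, MW, PO, FU, SJ, TR]
Visit OU → queue [UL, OH, MW, PO, FU, SJ, TR]
Visit UL; enqueue BH, OR → queue [OH, MW, PO, FU, SJ, TR, BH, OR]
Visit OH → queue [MW, PO, FU, SJ, TR, BH, OR]
Visit MW → queue [PO, FU, SJ, TR, BH, OR]
Visit PO → queue [FU, SJ, TR, BH, OR]
Visit FU → queue [SJ, TR, BH, OR]
Visit SJ → queue [TR, BH, OR]
Visit TR → queue [BH, OR]
Visit BH → queue [OR]
Visit OR → queue []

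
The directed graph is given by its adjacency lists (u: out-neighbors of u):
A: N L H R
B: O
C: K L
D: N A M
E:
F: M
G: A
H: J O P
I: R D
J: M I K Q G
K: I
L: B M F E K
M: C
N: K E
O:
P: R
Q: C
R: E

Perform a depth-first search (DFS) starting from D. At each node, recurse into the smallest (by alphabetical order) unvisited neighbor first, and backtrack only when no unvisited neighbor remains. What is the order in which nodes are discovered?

D A H J G I R E K M C L B O F Q P N

Visit D
D → A
A → H
H → J
J → G
J → I
I → R
R → E
J → K
J → M
M → C
C → L
L → B
B → O
L → F
J → Q
H → P
A → N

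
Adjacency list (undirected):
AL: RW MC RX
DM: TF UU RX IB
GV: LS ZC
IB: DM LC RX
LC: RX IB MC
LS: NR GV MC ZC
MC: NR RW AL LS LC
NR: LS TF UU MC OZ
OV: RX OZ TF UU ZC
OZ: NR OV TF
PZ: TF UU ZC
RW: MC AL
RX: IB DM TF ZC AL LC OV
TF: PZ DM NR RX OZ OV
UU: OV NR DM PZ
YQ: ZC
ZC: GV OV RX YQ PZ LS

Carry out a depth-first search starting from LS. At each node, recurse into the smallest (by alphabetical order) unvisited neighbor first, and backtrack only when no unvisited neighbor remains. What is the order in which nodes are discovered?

LS GV ZC OV OZ NR MC AL RW RX DM IB LC TF PZ UU YQ

Visit LS
LS → GV
GV → ZC
ZC → OV
OV → OZ
OZ → NR
NR → MC
MC → AL
AL → RW
AL → RX
RX → DM
DM → IB
IB → LC
DM → TF
TF → PZ
PZ → UU
ZC → YQ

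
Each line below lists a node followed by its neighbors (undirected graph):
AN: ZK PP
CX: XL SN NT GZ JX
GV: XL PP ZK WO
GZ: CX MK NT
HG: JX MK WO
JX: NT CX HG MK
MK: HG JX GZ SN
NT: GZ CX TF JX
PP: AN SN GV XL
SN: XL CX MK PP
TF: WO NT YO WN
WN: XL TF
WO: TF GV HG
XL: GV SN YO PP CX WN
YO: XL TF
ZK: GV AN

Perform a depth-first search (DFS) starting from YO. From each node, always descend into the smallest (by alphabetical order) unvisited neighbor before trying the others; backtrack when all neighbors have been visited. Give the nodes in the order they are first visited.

YO -> TF -> NT -> CX -> GZ -> MK -> HG -> JX -> WO -> GV -> PP -> AN -> ZK -> SN -> XL -> WN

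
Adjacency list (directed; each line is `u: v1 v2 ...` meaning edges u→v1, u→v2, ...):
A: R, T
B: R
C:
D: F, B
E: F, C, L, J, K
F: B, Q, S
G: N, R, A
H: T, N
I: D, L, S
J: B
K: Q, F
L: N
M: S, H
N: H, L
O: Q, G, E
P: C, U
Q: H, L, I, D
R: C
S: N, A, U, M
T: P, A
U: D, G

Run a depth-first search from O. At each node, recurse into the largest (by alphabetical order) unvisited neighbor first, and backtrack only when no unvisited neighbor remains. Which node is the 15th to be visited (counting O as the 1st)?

S

Visit O
O → Q
Q → L
L → N
N → H
H → T
T → P
P → U
U → G
G → R
R → C
G → A
U → D
D → F
F → S
S → M
F → B
Q → I
O → E
E → K
E → J

Visit order: O, Q, L, N, H, T, P, U, G, R, C, A, D, F, S, M, B, I, E, K, J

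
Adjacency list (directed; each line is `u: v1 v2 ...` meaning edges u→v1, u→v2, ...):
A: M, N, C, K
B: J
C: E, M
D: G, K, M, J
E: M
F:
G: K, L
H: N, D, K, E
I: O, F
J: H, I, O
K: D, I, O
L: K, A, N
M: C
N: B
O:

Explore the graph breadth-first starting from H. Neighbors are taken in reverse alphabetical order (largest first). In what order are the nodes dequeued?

Visit H; enqueue N, K, E, D → queue [N, K, E, D]
Visit N; enqueue B → queue [K, E, D, B]
Visit K; enqueue O, I → queue [E, D, B, O, I]
Visit E; enqueue M → queue [D, B, O, I, M]
Visit D; enqueue J, G → queue [B, O, I, M, J, G]
Visit B → queue [O, I, M, J, G]
Visit O → queue [I, M, J, G]
Visit I; enqueue F → queue [M, J, G, F]
Visit M; enqueue C → queue [J, G, F, C]
Visit J → queue [G, F, C]
Visit G; enqueue L → queue [F, C, L]
Visit F → queue [C, L]
Visit C → queue [L]
Visit L; enqueue A → queue [A]
Visit A → queue []

H → N → K → E → D → B → O → I → M → J → G → F → C → L → A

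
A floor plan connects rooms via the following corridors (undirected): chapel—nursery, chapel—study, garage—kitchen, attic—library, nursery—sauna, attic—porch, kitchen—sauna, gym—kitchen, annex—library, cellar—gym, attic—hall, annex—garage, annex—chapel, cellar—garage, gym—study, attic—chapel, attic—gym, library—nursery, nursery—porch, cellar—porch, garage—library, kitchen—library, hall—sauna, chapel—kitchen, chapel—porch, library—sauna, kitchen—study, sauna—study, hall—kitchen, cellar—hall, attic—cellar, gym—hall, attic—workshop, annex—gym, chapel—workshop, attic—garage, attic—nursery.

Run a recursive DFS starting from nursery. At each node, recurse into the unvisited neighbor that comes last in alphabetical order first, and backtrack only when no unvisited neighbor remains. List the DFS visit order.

Visit nursery
nursery → sauna
sauna → study
study → kitchen
kitchen → library
library → garage
garage → cellar
cellar → porch
porch → chapel
chapel → workshop
workshop → attic
attic → hall
hall → gym
gym → annex

nursery, sauna, study, kitchen, library, garage, cellar, porch, chapel, workshop, attic, hall, gym, annex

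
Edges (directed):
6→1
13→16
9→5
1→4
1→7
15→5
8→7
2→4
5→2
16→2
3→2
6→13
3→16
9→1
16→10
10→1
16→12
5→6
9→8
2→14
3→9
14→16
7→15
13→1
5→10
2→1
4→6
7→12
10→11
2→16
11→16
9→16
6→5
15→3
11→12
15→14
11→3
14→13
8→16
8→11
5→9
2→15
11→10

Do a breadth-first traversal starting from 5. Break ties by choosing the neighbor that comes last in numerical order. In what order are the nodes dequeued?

5 → 10 → 9 → 6 → 2 → 11 → 1 → 16 → 8 → 13 → 15 → 14 → 4 → 12 → 3 → 7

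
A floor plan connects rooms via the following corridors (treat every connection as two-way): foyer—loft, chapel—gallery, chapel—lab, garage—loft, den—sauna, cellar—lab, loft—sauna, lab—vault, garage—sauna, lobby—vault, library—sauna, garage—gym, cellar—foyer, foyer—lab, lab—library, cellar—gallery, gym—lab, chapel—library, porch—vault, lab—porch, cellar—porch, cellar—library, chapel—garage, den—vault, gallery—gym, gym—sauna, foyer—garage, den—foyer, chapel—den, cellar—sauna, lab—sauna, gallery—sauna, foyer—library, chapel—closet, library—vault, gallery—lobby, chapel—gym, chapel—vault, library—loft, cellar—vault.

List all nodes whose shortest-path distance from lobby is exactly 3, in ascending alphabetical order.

closet, foyer, garage, loft

Level 0: lobby
Level 1: gallery, vault
Level 2: cellar, chapel, den, gym, lab, library, porch, sauna
Level 3: closet, foyer, garage, loft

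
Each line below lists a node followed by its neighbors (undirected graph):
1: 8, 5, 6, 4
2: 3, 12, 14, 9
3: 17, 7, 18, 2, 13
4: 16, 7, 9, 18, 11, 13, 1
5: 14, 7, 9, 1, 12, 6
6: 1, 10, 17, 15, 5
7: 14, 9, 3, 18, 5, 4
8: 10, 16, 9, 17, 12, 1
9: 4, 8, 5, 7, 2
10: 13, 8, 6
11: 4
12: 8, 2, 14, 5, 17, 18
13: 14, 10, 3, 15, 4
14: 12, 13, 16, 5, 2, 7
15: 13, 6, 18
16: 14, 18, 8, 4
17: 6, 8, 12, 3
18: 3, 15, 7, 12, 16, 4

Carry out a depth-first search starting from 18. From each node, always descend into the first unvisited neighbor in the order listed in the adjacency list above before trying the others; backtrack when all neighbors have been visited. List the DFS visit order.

18, 3, 17, 6, 1, 8, 10, 13, 14, 12, 2, 9, 4, 16, 7, 5, 11, 15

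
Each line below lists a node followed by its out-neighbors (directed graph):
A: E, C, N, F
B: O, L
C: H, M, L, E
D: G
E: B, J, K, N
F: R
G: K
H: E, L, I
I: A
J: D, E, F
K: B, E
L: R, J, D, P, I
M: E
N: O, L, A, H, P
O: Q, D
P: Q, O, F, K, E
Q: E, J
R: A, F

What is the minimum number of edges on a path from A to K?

Level 0: A
Level 1: C, E, F, N
Level 2: B, H, J, K, L, M, O, P, R
Level 3: D, I, Q
Level 4: G
K first appears at level 2.

2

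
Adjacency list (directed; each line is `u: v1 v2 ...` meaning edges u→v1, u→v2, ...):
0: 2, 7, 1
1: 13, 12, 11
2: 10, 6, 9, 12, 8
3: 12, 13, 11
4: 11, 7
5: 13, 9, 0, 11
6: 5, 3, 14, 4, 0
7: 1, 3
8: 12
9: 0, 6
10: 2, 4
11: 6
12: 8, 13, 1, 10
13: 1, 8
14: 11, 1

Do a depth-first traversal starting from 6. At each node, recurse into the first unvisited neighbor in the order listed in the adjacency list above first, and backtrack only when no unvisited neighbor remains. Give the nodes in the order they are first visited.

Visit 6
6 → 5
5 → 13
13 → 1
1 → 12
12 → 8
12 → 10
10 → 2
2 → 9
9 → 0
0 → 7
7 → 3
3 → 11
10 → 4
6 → 14

6 -> 5 -> 13 -> 1 -> 12 -> 8 -> 10 -> 2 -> 9 -> 0 -> 7 -> 3 -> 11 -> 4 -> 14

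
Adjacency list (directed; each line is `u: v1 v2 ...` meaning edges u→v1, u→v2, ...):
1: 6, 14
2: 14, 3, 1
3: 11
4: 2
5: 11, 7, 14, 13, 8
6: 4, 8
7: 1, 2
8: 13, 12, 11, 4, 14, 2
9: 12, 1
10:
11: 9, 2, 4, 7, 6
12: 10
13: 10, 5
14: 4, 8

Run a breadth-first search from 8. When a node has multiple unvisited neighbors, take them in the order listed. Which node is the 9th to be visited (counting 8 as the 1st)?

Visit 8; enqueue 13, 12, 11, 4, 14, 2 → queue [13, 12, 11, 4, 14, 2]
Visit 13; enqueue 10, 5 → queue [12, 11, 4, 14, 2, 10, 5]
Visit 12 → queue [11, 4, 14, 2, 10, 5]
Visit 11; enqueue 9, 7, 6 → queue [4, 14, 2, 10, 5, 9, 7, 6]
Visit 4 → queue [14, 2, 10, 5, 9, 7, 6]
Visit 14 → queue [2, 10, 5, 9, 7, 6]
Visit 2; enqueue 3, 1 → queue [10, 5, 9, 7, 6, 3, 1]
Visit 10 → queue [5, 9, 7, 6, 3, 1]
Visit 5 → queue [9, 7, 6, 3, 1]
Visit 9 → queue [7, 6, 3, 1]
Visit 7 → queue [6, 3, 1]
Visit 6 → queue [3, 1]
Visit 3 → queue [1]
Visit 1 → queue []

Visit order: 8, 13, 12, 11, 4, 14, 2, 10, 5, 9, 7, 6, 3, 1

5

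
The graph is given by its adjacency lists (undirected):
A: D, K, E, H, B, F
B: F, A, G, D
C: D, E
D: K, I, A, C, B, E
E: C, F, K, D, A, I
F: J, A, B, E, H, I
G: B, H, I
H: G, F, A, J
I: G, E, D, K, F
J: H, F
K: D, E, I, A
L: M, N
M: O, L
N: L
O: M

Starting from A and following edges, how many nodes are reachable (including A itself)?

BFS from A visits: A, D, K, E, H, B, F, I, C, G, J
Reachable nodes: 11 of 15 total.

11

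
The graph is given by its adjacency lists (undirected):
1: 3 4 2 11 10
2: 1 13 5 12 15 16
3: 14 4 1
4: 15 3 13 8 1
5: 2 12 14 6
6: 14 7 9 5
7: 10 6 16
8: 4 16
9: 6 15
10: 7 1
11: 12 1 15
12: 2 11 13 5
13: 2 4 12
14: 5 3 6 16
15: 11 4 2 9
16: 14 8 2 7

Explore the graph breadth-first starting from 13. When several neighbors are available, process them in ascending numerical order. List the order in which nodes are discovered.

Visit 13; enqueue 2, 4, 12 → queue [2, 4, 12]
Visit 2; enqueue 1, 5, 15, 16 → queue [4, 12, 1, 5, 15, 16]
Visit 4; enqueue 3, 8 → queue [12, 1, 5, 15, 16, 3, 8]
Visit 12; enqueue 11 → queue [1, 5, 15, 16, 3, 8, 11]
Visit 1; enqueue 10 → queue [5, 15, 16, 3, 8, 11, 10]
Visit 5; enqueue 6, 14 → queue [15, 16, 3, 8, 11, 10, 6, 14]
Visit 15; enqueue 9 → queue [16, 3, 8, 11, 10, 6, 14, 9]
Visit 16; enqueue 7 → queue [3, 8, 11, 10, 6, 14, 9, 7]
Visit 3 → queue [8, 11, 10, 6, 14, 9, 7]
Visit 8 → queue [11, 10, 6, 14, 9, 7]
Visit 11 → queue [10, 6, 14, 9, 7]
Visit 10 → queue [6, 14, 9, 7]
Visit 6 → queue [14, 9, 7]
Visit 14 → queue [9, 7]
Visit 9 → queue [7]
Visit 7 → queue []

13 -> 2 -> 4 -> 12 -> 1 -> 5 -> 15 -> 16 -> 3 -> 8 -> 11 -> 10 -> 6 -> 14 -> 9 -> 7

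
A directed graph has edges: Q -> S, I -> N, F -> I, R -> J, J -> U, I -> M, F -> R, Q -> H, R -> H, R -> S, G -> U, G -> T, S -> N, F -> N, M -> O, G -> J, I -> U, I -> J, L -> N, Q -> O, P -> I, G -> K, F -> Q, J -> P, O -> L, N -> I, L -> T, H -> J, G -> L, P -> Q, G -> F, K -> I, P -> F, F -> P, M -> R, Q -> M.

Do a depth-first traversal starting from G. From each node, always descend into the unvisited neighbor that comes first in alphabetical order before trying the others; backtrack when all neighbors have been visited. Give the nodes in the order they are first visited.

G, F, I, J, P, Q, H, M, O, L, N, T, R, S, U, K

Visit G
G → F
F → I
I → J
J → P
P → Q
Q → H
Q → M
M → O
O → L
L → N
L → T
M → R
R → S
J → U
G → K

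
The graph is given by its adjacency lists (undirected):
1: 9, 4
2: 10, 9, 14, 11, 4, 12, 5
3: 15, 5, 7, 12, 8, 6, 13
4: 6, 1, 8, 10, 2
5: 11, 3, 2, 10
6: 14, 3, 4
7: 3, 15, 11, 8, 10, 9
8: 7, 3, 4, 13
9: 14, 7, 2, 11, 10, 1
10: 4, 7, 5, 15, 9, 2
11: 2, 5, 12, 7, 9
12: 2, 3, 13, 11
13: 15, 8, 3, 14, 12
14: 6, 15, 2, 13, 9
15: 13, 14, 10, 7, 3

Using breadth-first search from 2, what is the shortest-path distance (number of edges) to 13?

Level 0: 2
Level 1: 4, 5, 9, 10, 11, 12, 14
Level 2: 1, 3, 6, 7, 8, 13, 15
13 first appears at level 2.

2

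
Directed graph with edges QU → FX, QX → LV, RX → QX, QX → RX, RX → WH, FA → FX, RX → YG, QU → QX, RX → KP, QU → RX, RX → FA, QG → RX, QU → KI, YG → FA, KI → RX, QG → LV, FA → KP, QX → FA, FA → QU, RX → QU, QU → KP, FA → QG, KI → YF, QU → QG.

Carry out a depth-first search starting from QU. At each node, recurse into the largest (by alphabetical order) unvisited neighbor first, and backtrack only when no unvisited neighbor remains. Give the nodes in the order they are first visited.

QU RX YG FA QG LV KP FX WH QX KI YF

Visit QU
QU → RX
RX → YG
YG → FA
FA → QG
QG → LV
FA → KP
FA → FX
RX → WH
RX → QX
QU → KI
KI → YF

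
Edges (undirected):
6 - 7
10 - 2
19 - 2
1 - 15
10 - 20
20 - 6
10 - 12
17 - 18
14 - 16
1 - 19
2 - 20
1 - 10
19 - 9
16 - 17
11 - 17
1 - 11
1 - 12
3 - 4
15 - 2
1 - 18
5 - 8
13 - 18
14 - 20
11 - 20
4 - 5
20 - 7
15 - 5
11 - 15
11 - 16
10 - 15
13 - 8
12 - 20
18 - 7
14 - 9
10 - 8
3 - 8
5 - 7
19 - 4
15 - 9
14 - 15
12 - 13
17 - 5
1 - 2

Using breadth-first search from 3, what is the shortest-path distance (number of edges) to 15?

Level 0: 3
Level 1: 4, 8
Level 2: 5, 10, 13, 19
Level 3: 1, 2, 7, 9, 12, 15, 17, 18, 20
Level 4: 6, 11, 14, 16
15 first appears at level 3.

3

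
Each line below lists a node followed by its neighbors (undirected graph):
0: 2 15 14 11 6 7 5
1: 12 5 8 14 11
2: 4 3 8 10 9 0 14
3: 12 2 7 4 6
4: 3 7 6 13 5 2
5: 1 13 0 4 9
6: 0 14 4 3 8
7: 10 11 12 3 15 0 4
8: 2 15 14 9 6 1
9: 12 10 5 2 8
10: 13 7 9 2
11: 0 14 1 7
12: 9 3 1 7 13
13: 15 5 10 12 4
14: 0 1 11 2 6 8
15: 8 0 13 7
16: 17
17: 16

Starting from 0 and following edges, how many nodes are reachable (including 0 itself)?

BFS from 0 visits: 0, 2, 5, 6, 7, 11, 14, 15, 3, 4, 8, 9, 10, 1, 13, 12
Reachable nodes: 16 of 18 total.

16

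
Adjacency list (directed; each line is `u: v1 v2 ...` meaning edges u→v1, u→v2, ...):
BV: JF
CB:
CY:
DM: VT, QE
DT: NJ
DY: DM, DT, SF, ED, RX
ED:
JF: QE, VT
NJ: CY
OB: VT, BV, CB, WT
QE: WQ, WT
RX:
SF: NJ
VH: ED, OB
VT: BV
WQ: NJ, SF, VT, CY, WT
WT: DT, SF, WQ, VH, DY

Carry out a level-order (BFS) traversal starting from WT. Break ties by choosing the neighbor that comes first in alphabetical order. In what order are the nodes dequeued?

WT → DT → DY → SF → VH → WQ → NJ → DM → ED → RX → OB → CY → VT → QE → BV → CB → JF

Visit WT; enqueue DT, DY, SF, VH, WQ → queue [DT, DY, SF, VH, WQ]
Visit DT; enqueue NJ → queue [DY, SF, VH, WQ, NJ]
Visit DY; enqueue DM, ED, RX → queue [SF, VH, WQ, NJ, DM, ED, RX]
Visit SF → queue [VH, WQ, NJ, DM, ED, RX]
Visit VH; enqueue OB → queue [WQ, NJ, DM, ED, RX, OB]
Visit WQ; enqueue CY, VT → queue [NJ, DM, ED, RX, OB, CY, VT]
Visit NJ → queue [DM, ED, RX, OB, CY, VT]
Visit DM; enqueue QE → queue [ED, RX, OB, CY, VT, QE]
Visit ED → queue [RX, OB, CY, VT, QE]
Visit RX → queue [OB, CY, VT, QE]
Visit OB; enqueue BV, CB → queue [CY, VT, QE, BV, CB]
Visit CY → queue [VT, QE, BV, CB]
Visit VT → queue [QE, BV, CB]
Visit QE → queue [BV, CB]
Visit BV; enqueue JF → queue [CB, JF]
Visit CB → queue [JF]
Visit JF → queue []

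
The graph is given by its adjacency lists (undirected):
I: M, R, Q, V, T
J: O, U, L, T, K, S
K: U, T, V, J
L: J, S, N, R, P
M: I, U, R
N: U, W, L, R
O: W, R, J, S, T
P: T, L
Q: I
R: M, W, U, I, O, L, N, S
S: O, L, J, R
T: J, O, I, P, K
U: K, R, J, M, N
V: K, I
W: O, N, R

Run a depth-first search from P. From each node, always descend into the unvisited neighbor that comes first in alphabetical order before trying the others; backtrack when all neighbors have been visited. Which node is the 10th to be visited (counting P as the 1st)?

U

Visit P
P → L
L → J
J → K
K → T
T → I
I → M
M → R
R → N
N → U
N → W
W → O
O → S
I → Q
I → V

Visit order: P, L, J, K, T, I, M, R, N, U, W, O, S, Q, V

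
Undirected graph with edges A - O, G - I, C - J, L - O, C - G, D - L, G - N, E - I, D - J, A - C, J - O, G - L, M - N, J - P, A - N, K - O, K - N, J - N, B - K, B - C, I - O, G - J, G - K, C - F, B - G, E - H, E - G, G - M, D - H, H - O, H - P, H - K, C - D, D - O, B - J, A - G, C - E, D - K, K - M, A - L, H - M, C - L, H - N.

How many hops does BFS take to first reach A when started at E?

Level 0: E
Level 1: C, G, H, I
Level 2: A, B, D, F, J, K, L, M, N, O, P
A first appears at level 2.

2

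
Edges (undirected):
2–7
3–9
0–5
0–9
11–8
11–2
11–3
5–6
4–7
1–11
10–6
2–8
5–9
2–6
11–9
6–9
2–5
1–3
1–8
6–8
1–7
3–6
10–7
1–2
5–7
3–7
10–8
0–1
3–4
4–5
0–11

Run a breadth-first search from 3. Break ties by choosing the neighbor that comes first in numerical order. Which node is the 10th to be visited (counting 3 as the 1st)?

8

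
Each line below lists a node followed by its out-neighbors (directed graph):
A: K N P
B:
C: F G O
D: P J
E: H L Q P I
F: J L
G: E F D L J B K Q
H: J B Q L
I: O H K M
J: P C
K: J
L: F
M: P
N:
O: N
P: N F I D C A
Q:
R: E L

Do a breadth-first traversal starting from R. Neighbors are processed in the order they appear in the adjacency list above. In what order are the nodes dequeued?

Visit R; enqueue E, L → queue [E, L]
Visit E; enqueue H, Q, P, I → queue [L, H, Q, P, I]
Visit L; enqueue F → queue [H, Q, P, I, F]
Visit H; enqueue J, B → queue [Q, P, I, F, J, B]
Visit Q → queue [P, I, F, J, B]
Visit P; enqueue N, D, C, A → queue [I, F, J, B, N, D, C, A]
Visit I; enqueue O, K, M → queue [F, J, B, N, D, C, A, O, K, M]
Visit F → queue [J, B, N, D, C, A, O, K, M]
Visit J → queue [B, N, D, C, A, O, K, M]
Visit B → queue [N, D, C, A, O, K, M]
Visit N → queue [D, C, A, O, K, M]
Visit D → queue [C, A, O, K, M]
Visit C; enqueue G → queue [A, O, K, M, G]
Visit A → queue [O, K, M, G]
Visit O → queue [K, M, G]
Visit K → queue [M, G]
Visit M → queue [G]
Visit G → queue []

R -> E -> L -> H -> Q -> P -> I -> F -> J -> B -> N -> D -> C -> A -> O -> K -> M -> G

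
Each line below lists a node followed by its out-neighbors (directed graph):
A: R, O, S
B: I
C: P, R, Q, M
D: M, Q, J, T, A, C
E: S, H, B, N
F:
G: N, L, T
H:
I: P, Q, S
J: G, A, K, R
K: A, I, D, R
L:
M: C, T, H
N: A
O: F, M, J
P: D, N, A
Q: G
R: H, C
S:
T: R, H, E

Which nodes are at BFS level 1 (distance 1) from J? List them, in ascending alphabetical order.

A, G, K, R

Level 0: J
Level 1: A, G, K, R
Level 2: C, D, H, I, L, N, O, S, T
Level 3: E, F, M, P, Q
Level 4: B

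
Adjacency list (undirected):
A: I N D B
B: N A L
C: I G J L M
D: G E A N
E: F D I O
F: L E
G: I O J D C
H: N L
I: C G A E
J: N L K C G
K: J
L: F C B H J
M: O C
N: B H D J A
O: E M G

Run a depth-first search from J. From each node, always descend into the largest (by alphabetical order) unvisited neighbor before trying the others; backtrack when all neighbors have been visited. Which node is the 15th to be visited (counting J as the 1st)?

Visit J
J → N
N → H
H → L
L → F
F → E
E → O
O → M
M → C
C → I
I → G
G → D
D → A
A → B
J → K

Visit order: J, N, H, L, F, E, O, M, C, I, G, D, A, B, K

K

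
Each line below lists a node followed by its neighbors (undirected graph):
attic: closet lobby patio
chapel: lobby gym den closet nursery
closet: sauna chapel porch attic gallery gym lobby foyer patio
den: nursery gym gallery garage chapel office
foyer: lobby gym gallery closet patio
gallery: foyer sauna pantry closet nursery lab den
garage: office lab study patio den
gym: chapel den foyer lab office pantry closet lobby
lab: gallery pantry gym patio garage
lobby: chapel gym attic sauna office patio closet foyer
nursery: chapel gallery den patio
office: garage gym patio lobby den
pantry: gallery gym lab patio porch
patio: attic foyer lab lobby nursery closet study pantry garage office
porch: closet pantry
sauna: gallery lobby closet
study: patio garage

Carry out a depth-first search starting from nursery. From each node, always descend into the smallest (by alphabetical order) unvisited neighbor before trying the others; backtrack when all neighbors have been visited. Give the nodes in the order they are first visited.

Visit nursery
nursery → chapel
chapel → closet
closet → attic
attic → lobby
lobby → foyer
foyer → gallery
gallery → den
den → garage
garage → lab
lab → gym
gym → office
office → patio
patio → pantry
pantry → porch
patio → study
gallery → sauna

nursery, chapel, closet, attic, lobby, foyer, gallery, den, garage, lab, gym, office, patio, pantry, porch, study, sauna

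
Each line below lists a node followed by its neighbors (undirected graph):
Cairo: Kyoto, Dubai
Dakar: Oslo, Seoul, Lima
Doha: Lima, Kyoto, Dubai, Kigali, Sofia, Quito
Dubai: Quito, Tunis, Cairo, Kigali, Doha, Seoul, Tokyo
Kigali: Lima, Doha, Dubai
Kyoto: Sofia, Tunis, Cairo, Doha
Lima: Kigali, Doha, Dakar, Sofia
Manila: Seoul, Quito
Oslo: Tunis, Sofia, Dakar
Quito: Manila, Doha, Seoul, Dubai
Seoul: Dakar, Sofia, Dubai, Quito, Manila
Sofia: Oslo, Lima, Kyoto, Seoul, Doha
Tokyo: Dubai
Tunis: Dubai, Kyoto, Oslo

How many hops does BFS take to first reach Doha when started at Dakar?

2

Level 0: Dakar
Level 1: Lima, Oslo, Seoul
Level 2: Doha, Dubai, Kigali, Manila, Quito, Sofia, Tunis
Level 3: Cairo, Kyoto, Tokyo
Doha first appears at level 2.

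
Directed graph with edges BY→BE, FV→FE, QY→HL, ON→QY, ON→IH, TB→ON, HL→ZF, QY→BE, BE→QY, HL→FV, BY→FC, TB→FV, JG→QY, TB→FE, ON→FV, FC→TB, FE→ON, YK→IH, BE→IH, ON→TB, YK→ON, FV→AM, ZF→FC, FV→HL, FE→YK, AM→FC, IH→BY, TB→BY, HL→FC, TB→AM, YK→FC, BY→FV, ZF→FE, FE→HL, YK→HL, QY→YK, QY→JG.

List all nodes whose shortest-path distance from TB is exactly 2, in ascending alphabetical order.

Level 0: TB
Level 1: AM, BY, FE, FV, ON
Level 2: BE, FC, HL, IH, QY, YK
Level 3: JG, ZF

BE, FC, HL, IH, QY, YK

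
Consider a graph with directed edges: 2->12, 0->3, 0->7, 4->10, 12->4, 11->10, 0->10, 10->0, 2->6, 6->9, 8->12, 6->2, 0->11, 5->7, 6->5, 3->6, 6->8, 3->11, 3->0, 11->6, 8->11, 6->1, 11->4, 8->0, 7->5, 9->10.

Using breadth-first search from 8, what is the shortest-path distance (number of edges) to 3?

2

Level 0: 8
Level 1: 0, 11, 12
Level 2: 3, 4, 6, 7, 10
Level 3: 1, 2, 5, 9
3 first appears at level 2.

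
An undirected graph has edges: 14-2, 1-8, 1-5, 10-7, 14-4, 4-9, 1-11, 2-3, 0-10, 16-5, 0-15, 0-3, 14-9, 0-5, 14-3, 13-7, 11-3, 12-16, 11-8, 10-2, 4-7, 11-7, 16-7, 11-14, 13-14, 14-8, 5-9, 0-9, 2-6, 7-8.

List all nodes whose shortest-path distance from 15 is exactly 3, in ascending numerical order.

1, 2, 4, 7, 11, 14, 16

Level 0: 15
Level 1: 0
Level 2: 3, 5, 9, 10
Level 3: 1, 2, 4, 7, 11, 14, 16
Level 4: 6, 8, 12, 13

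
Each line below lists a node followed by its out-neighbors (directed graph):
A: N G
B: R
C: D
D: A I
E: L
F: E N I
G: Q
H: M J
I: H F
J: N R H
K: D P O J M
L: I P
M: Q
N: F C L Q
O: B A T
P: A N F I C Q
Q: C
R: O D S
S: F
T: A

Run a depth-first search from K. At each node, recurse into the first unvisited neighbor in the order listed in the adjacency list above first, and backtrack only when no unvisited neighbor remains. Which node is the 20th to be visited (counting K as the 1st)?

G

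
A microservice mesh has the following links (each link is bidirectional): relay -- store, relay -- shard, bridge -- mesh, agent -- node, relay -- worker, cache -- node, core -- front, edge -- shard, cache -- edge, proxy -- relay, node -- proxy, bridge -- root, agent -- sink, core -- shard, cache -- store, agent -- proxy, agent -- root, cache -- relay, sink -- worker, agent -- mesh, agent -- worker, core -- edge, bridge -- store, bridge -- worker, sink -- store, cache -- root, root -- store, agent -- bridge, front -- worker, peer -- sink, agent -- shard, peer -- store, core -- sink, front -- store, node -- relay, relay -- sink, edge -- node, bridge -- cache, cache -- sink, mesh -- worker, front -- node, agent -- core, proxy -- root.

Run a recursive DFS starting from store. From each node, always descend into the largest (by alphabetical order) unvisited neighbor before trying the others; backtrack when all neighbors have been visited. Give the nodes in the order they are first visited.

store sink worker relay shard edge node proxy root cache bridge mesh agent core front peer

Visit store
store → sink
sink → worker
worker → relay
relay → shard
shard → edge
edge → node
node → proxy
proxy → root
root → cache
cache → bridge
bridge → mesh
mesh → agent
agent → core
core → front
sink → peer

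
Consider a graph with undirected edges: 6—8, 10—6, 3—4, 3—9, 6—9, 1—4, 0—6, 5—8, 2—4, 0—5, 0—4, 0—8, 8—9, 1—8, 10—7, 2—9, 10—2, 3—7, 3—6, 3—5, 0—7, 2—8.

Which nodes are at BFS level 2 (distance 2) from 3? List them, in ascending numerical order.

Level 0: 3
Level 1: 4, 5, 6, 7, 9
Level 2: 0, 1, 2, 8, 10

0, 1, 2, 8, 10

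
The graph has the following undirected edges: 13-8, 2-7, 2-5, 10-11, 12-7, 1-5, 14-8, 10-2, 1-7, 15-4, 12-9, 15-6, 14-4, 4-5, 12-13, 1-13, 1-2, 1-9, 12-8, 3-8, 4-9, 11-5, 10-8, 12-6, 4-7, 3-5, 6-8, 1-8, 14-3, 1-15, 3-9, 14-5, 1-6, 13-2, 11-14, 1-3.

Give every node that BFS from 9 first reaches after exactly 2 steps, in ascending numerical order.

Level 0: 9
Level 1: 1, 3, 4, 12
Level 2: 2, 5, 6, 7, 8, 13, 14, 15
Level 3: 10, 11

2, 5, 6, 7, 8, 13, 14, 15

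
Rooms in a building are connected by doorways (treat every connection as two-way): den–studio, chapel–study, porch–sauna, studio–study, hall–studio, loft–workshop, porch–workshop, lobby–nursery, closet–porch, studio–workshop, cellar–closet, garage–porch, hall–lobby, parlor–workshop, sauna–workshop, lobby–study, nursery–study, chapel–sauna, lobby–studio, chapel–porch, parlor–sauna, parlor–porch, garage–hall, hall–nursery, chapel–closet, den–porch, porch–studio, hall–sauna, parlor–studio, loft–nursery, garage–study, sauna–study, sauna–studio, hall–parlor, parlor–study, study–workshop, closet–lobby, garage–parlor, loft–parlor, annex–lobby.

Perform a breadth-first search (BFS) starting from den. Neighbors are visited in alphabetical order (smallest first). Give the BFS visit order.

den → porch → studio → chapel → closet → garage → parlor → sauna → workshop → hall → lobby → study → cellar → loft → nursery → annex

Visit den; enqueue porch, studio → queue [porch, studio]
Visit porch; enqueue chapel, closet, garage, parlor, sauna, workshop → queue [studio, chapel, closet, garage, parlor, sauna, workshop]
Visit studio; enqueue hall, lobby, study → queue [chapel, closet, garage, parlor, sauna, workshop, hall, lobby, study]
Visit chapel → queue [closet, garage, parlor, sauna, workshop, hall, lobby, study]
Visit closet; enqueue cellar → queue [garage, parlor, sauna, workshop, hall, lobby, study, cellar]
Visit garage → queue [parlor, sauna, workshop, hall, lobby, study, cellar]
Visit parlor; enqueue loft → queue [sauna, workshop, hall, lobby, study, cellar, loft]
Visit sauna → queue [workshop, hall, lobby, study, cellar, loft]
Visit workshop → queue [hall, lobby, study, cellar, loft]
Visit hall; enqueue nursery → queue [lobby, study, cellar, loft, nursery]
Visit lobby; enqueue annex → queue [study, cellar, loft, nursery, annex]
Visit study → queue [cellar, loft, nursery, annex]
Visit cellar → queue [loft, nursery, annex]
Visit loft → queue [nursery, annex]
Visit nursery → queue [annex]
Visit annex → queue []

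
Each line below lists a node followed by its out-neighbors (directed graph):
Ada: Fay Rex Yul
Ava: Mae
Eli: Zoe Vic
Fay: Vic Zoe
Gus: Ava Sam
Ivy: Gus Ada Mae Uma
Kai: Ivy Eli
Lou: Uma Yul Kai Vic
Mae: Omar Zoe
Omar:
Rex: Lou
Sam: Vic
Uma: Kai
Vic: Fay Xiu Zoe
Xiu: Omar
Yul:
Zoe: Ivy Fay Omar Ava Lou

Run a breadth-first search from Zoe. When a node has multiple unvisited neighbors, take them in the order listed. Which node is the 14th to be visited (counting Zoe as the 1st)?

Sam

Visit Zoe; enqueue Ivy, Fay, Omar, Ava, Lou → queue [Ivy, Fay, Omar, Ava, Lou]
Visit Ivy; enqueue Gus, Ada, Mae, Uma → queue [Fay, Omar, Ava, Lou, Gus, Ada, Mae, Uma]
Visit Fay; enqueue Vic → queue [Omar, Ava, Lou, Gus, Ada, Mae, Uma, Vic]
Visit Omar → queue [Ava, Lou, Gus, Ada, Mae, Uma, Vic]
Visit Ava → queue [Lou, Gus, Ada, Mae, Uma, Vic]
Visit Lou; enqueue Yul, Kai → queue [Gus, Ada, Mae, Uma, Vic, Yul, Kai]
Visit Gus; enqueue Sam → queue [Ada, Mae, Uma, Vic, Yul, Kai, Sam]
Visit Ada; enqueue Rex → queue [Mae, Uma, Vic, Yul, Kai, Sam, Rex]
Visit Mae → queue [Uma, Vic, Yul, Kai, Sam, Rex]
Visit Uma → queue [Vic, Yul, Kai, Sam, Rex]
Visit Vic; enqueue Xiu → queue [Yul, Kai, Sam, Rex, Xiu]
Visit Yul → queue [Kai, Sam, Rex, Xiu]
Visit Kai; enqueue Eli → queue [Sam, Rex, Xiu, Eli]
Visit Sam → queue [Rex, Xiu, Eli]
Visit Rex → queue [Xiu, Eli]
Visit Xiu → queue [Eli]
Visit Eli → queue []

Visit order: Zoe, Ivy, Fay, Omar, Ava, Lou, Gus, Ada, Mae, Uma, Vic, Yul, Kai, Sam, Rex, Xiu, Eli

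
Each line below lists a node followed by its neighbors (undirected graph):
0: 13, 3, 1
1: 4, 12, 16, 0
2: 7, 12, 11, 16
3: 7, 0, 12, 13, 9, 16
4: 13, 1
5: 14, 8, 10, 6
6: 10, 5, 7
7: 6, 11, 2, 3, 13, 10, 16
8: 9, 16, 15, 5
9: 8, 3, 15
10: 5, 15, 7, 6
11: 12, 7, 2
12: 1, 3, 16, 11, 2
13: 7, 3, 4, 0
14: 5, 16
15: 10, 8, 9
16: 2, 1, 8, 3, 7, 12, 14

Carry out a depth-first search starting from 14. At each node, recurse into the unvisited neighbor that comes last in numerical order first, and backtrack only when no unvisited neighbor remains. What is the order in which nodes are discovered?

Visit 14
14 → 16
16 → 12
12 → 11
11 → 7
7 → 13
13 → 4
4 → 1
1 → 0
0 → 3
3 → 9
9 → 15
15 → 10
10 → 6
6 → 5
5 → 8
7 → 2

14, 16, 12, 11, 7, 13, 4, 1, 0, 3, 9, 15, 10, 6, 5, 8, 2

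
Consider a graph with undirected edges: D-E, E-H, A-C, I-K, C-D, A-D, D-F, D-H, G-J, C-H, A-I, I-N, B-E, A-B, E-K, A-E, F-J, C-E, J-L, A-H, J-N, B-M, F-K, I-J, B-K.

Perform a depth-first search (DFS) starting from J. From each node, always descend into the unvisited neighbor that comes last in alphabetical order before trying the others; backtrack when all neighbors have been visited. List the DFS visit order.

J → N → I → K → F → D → H → E → C → A → B → M → L → G

Visit J
J → N
N → I
I → K
K → F
F → D
D → H
H → E
E → C
C → A
A → B
B → M
J → L
J → G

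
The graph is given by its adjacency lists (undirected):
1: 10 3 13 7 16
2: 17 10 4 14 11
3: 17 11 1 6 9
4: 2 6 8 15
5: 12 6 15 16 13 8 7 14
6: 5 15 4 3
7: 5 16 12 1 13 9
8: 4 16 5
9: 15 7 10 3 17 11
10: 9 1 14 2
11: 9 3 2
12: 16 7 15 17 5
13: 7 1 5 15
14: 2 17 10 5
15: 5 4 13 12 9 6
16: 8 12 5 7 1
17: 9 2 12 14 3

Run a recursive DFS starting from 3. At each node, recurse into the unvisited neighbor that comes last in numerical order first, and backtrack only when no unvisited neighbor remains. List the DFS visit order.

3 → 17 → 14 → 10 → 9 → 15 → 13 → 7 → 16 → 12 → 5 → 8 → 4 → 6 → 2 → 11 → 1

Visit 3
3 → 17
17 → 14
14 → 10
10 → 9
9 → 15
15 → 13
13 → 7
7 → 16
16 → 12
12 → 5
5 → 8
8 → 4
4 → 6
4 → 2
2 → 11
16 → 1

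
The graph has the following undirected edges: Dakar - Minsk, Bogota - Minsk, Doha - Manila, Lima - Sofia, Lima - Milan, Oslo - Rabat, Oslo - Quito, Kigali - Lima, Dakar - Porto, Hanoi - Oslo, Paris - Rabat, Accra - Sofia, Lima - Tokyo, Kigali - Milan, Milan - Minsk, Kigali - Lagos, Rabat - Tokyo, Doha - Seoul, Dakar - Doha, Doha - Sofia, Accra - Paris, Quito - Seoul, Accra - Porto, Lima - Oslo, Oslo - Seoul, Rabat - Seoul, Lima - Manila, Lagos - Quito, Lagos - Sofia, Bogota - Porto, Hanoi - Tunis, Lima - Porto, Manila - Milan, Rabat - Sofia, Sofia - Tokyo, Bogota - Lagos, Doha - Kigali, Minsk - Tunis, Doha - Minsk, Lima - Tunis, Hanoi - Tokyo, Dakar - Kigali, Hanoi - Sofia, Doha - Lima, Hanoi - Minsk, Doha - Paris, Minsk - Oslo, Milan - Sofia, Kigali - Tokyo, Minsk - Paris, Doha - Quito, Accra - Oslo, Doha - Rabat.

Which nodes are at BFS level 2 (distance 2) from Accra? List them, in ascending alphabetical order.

Level 0: Accra
Level 1: Oslo, Paris, Porto, Sofia
Level 2: Bogota, Dakar, Doha, Hanoi, Lagos, Lima, Milan, Minsk, Quito, Rabat, Seoul, Tokyo
Level 3: Kigali, Manila, Tunis

Bogota, Dakar, Doha, Hanoi, Lagos, Lima, Milan, Minsk, Quito, Rabat, Seoul, Tokyo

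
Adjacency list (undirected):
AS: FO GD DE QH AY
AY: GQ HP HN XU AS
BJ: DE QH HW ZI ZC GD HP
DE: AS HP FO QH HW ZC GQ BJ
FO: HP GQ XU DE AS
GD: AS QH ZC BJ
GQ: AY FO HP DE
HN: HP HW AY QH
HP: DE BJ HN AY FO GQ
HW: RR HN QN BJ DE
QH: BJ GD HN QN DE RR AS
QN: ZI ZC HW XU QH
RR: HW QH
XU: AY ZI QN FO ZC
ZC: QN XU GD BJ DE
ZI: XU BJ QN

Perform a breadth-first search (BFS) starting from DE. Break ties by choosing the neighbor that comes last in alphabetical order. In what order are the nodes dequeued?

Visit DE; enqueue ZC, QH, HW, HP, GQ, FO, BJ, AS → queue [ZC, QH, HW, HP, GQ, FO, BJ, AS]
Visit ZC; enqueue XU, QN, GD → queue [QH, HW, HP, GQ, FO, BJ, AS, XU, QN, GD]
Visit QH; enqueue RR, HN → queue [HW, HP, GQ, FO, BJ, AS, XU, QN, GD, RR, HN]
Visit HW → queue [HP, GQ, FO, BJ, AS, XU, QN, GD, RR, HN]
Visit HP; enqueue AY → queue [GQ, FO, BJ, AS, XU, QN, GD, RR, HN, AY]
Visit GQ → queue [FO, BJ, AS, XU, QN, GD, RR, HN, AY]
Visit FO → queue [BJ, AS, XU, QN, GD, RR, HN, AY]
Visit BJ; enqueue ZI → queue [AS, XU, QN, GD, RR, HN, AY, ZI]
Visit AS → queue [XU, QN, GD, RR, HN, AY, ZI]
Visit XU → queue [QN, GD, RR, HN, AY, ZI]
Visit QN → queue [GD, RR, HN, AY, ZI]
Visit GD → queue [RR, HN, AY, ZI]
Visit RR → queue [HN, AY, ZI]
Visit HN → queue [AY, ZI]
Visit AY → queue [ZI]
Visit ZI → queue []

DE, ZC, QH, HW, HP, GQ, FO, BJ, AS, XU, QN, GD, RR, HN, AY, ZI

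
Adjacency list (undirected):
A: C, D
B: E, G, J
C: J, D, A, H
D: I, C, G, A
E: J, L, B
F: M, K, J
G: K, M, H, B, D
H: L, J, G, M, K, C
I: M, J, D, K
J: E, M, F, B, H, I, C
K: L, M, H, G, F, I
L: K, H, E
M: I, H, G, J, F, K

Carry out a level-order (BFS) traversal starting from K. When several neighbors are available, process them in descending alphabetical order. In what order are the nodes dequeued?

K → M → L → I → H → G → F → J → E → D → C → B → A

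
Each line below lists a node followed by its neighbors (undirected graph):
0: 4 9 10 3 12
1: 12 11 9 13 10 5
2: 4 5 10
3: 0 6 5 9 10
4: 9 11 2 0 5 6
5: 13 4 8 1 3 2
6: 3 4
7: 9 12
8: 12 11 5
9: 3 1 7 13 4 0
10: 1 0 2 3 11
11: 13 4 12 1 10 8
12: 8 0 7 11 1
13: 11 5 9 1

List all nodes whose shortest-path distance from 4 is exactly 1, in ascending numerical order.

0, 2, 5, 6, 9, 11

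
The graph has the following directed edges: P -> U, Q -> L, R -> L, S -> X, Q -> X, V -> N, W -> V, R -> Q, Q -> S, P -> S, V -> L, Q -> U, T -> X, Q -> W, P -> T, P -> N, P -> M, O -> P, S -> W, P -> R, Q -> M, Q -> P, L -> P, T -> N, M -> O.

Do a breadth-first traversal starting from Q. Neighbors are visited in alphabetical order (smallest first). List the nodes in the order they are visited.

Q, L, M, P, S, U, W, X, O, N, R, T, V

Visit Q; enqueue L, M, P, S, U, W, X → queue [L, M, P, S, U, W, X]
Visit L → queue [M, P, S, U, W, X]
Visit M; enqueue O → queue [P, S, U, W, X, O]
Visit P; enqueue N, R, T → queue [S, U, W, X, O, N, R, T]
Visit S → queue [U, W, X, O, N, R, T]
Visit U → queue [W, X, O, N, R, T]
Visit W; enqueue V → queue [X, O, N, R, T, V]
Visit X → queue [O, N, R, T, V]
Visit O → queue [N, R, T, V]
Visit N → queue [R, T, V]
Visit R → queue [T, V]
Visit T → queue [V]
Visit V → queue []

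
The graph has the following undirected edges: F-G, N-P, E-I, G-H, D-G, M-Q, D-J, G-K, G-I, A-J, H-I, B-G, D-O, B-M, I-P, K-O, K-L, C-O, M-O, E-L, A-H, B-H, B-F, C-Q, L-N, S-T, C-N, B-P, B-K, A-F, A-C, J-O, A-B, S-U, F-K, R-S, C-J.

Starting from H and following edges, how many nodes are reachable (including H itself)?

BFS from H visits: H, I, G, B, A, P, E, K, F, D, M, J, C, N, L, O, Q
Reachable nodes: 17 of 21 total.

17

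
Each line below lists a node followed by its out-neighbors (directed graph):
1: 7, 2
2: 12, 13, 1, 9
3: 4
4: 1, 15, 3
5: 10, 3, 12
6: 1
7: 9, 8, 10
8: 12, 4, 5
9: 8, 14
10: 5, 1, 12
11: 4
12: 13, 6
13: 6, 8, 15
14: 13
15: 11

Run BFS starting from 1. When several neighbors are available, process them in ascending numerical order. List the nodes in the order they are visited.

1 → 2 → 7 → 9 → 12 → 13 → 8 → 10 → 14 → 6 → 15 → 4 → 5 → 11 → 3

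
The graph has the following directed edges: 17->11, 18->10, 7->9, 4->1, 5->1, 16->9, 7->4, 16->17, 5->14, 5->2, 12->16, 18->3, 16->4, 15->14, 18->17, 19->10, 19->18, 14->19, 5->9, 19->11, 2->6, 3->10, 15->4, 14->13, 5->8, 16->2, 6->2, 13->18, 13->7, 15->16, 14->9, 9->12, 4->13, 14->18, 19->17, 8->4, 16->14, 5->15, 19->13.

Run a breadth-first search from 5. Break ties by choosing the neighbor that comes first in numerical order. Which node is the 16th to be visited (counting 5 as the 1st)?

Visit 5; enqueue 1, 2, 8, 9, 14, 15 → queue [1, 2, 8, 9, 14, 15]
Visit 1 → queue [2, 8, 9, 14, 15]
Visit 2; enqueue 6 → queue [8, 9, 14, 15, 6]
Visit 8; enqueue 4 → queue [9, 14, 15, 6, 4]
Visit 9; enqueue 12 → queue [14, 15, 6, 4, 12]
Visit 14; enqueue 13, 18, 19 → queue [15, 6, 4, 12, 13, 18, 19]
Visit 15; enqueue 16 → queue [6, 4, 12, 13, 18, 19, 16]
Visit 6 → queue [4, 12, 13, 18, 19, 16]
Visit 4 → queue [12, 13, 18, 19, 16]
Visit 12 → queue [13, 18, 19, 16]
Visit 13; enqueue 7 → queue [18, 19, 16, 7]
Visit 18; enqueue 3, 10, 17 → queue [19, 16, 7, 3, 10, 17]
Visit 19; enqueue 11 → queue [16, 7, 3, 10, 17, 11]
Visit 16 → queue [7, 3, 10, 17, 11]
Visit 7 → queue [3, 10, 17, 11]
Visit 3 → queue [10, 17, 11]
Visit 10 → queue [17, 11]
Visit 17 → queue [11]
Visit 11 → queue []

Visit order: 5, 1, 2, 8, 9, 14, 15, 6, 4, 12, 13, 18, 19, 16, 7, 3, 10, 17, 11

3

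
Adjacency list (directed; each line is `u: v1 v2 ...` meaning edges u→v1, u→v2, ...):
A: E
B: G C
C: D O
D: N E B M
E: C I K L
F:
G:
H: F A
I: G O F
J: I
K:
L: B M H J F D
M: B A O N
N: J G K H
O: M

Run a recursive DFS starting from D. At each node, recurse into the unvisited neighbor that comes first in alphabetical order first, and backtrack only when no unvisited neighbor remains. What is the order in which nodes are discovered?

Visit D
D → B
B → C
C → O
O → M
M → A
A → E
E → I
I → F
I → G
E → K
E → L
L → H
L → J
M → N

D -> B -> C -> O -> M -> A -> E -> I -> F -> G -> K -> L -> H -> J -> N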